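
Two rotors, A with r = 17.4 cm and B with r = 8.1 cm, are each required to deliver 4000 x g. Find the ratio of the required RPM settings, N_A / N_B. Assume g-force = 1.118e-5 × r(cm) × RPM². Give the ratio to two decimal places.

At fixed RCF, N ∝ 1/√r, so N_A/N_B = √(r_B/r_A) = √(8.1/17.4) = √0.465517 = 0.6823.

0.68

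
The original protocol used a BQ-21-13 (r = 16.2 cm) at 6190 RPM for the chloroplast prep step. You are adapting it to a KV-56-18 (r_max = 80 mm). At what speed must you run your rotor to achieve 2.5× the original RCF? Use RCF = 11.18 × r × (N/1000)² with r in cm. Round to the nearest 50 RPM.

13950 RPM

RCF = 11.18 × r × (N/1000)²
RCF_original = 11.18 × 16.2 × (6.19)² = 11.18 × 16.2 × 38.3161 ≈ 6,939.7 × g
Target RCF = 2.5 × 6,939.7 ≈ 17,349.2 × g
Your rotor: r = 80 mm = 8.0 cm
17,349.2 = 11.18 × 8 × (N/1000)²
(N/1000)² = 17,349.2 / 89.44 = 193.9758
N = 1000 × √193.9758 ≈ 13,927.5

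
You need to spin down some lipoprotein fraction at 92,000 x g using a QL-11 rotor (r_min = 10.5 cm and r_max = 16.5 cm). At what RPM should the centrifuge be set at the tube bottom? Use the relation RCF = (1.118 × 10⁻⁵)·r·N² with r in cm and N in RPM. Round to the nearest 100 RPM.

Use r_max = 16.5 cm.
RCF = 1.118 × 10⁻⁵ × r × N²
92,000 = 1.118 × 10⁻⁵ × 16.5 × N²
N² = 92,000 / (18.447 × 10⁻⁵) = 498,726,080
N ≈ √498,726,080 ≈ 22,332.2

≈ 22300 RPM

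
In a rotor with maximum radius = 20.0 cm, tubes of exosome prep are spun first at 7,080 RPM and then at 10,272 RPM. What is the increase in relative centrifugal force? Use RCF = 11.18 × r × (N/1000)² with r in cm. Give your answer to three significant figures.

RCF₁ = 11.18 × 20 × (7.08)² = 11.18 × 20 × 50.1264 ≈ 11,208.3 × g
RCF₂ = 11.18 × 20 × (10.272)² = 11.18 × 20 × 105.513984 ≈ 23,592.9 × g
Increase = 23,592.9 − 11,208.3 = 12,384.6

≈ 12400 g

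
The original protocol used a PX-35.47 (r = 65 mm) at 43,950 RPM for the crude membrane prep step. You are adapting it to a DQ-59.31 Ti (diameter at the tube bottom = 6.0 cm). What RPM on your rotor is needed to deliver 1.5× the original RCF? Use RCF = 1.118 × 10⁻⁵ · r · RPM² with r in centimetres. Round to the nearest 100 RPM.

≈ 79200 RPM

Original rotor: r = 65 mm = 6.5 cm
RCF = 1.118 × 10⁻⁵ × r × N²
RCF_original = 1.118 × 10⁻⁵ × 6.5 × (43950)² = 1.118 × 10⁻⁵ × 6.5 × 1,931,602,500 ≈ 140,369.6 × g
Target RCF = 1.5 × 140,369.6 ≈ 210,554.4 × g
Your rotor: r = 6.0 / 2 = 3 cm
210,554.4 = 1.118 × 10⁻⁵ × 3 × N²
N² = 210,554.4 / (3.354 × 10⁻⁵) = 6,277,710,197
N ≈ √6,277,710,197 ≈ 79,232.0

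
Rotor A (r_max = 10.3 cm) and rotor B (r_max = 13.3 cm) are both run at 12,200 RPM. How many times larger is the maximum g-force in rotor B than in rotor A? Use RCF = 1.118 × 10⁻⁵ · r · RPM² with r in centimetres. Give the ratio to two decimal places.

1.29

At fixed N, RCF ∝ r, so RCF_B/RCF_A = r_B/r_A = 13.3 / 10.3 = 1.2913.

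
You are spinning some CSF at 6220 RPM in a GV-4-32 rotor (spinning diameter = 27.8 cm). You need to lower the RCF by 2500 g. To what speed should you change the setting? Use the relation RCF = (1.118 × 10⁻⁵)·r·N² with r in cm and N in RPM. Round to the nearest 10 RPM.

4750 RPM

r = 27.8 / 2 = 13.9 cm
Current RCF = 1.118 × 10⁻⁵ × 13.9 × (6220)² = 1.118 × 10⁻⁵ × 13.9 × 38,688,400 ≈ 6,012.3 × g
Target RCF = 6,012.3 − 2,500 = 3,512.3 × g
N² = 3,512.3 / (15.5402 × 10⁻⁵) = 22,601,382
N ≈ √22,601,382 ≈ 4,754.1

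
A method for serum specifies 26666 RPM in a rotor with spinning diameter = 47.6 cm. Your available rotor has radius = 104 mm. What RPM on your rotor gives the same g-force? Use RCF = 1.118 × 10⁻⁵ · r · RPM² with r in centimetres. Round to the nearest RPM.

Original rotor: r = 47.6 / 2 = 23.8 cm
RCF_original = 1.118 × 10⁻⁵ × 23.8 × (26666)² = 1.118 × 10⁻⁵ × 23.8 × 711,075,556 ≈ 189,205.8 × g
Your rotor: r = 104 mm = 10.4 cm
189,205.8 = 1.118 × 10⁻⁵ × 10.4 × N²
N² = 189,205.8 / (11.6272 × 10⁻⁵) = 1,627,268,818
N ≈ √1,627,268,818 ≈ 40,339.4

≈ 40339 RPM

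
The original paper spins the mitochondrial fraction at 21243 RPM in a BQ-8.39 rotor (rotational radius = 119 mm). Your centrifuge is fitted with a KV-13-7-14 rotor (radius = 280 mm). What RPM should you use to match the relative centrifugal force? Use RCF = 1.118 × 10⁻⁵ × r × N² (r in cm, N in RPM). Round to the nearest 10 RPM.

Original rotor: r = 119 mm = 11.9 cm
RCF_original = 1.118 × 10⁻⁵ × 11.9 × (21243)² = 1.118 × 10⁻⁵ × 11.9 × 451,265,049 ≈ 60,037.2 × g
Your rotor: r = 280 mm = 28.0 cm
60,037.2 = 1.118 × 10⁻⁵ × 28 × N²
N² = 60,037.2 / (31.304 × 10⁻⁵) = 191,787,631
N ≈ √191,787,631 ≈ 13,848.7

≈ 13850 RPM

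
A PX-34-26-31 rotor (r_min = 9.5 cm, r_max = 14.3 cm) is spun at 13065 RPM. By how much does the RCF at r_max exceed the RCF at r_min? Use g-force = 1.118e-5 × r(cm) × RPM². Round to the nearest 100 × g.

RCF_max = 1.118 × 10⁻⁵ × 14.3 × (13065)² = 1.118 × 10⁻⁵ × 14.3 × 170,694,225 ≈ 27,289.6 × g
RCF_min = 1.118 × 10⁻⁵ × 9.5 × (13065)² = 1.118 × 10⁻⁵ × 9.5 × 170,694,225 ≈ 18,129.4 × g
ΔRCF = 27,289.6 − 18,129.4 = 9,160.2

≈ 9200 × g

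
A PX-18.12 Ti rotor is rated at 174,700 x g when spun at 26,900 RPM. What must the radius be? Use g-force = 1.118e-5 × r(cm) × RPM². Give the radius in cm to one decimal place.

174700 = 1.118 × 10⁻⁵ × r × (26900)²
r = 174700 / (1.118 × 10⁻⁵ × 723,610,000) = 174700 / 8089.96 ≈ 21.595 cm

r ≈ 21.6 cm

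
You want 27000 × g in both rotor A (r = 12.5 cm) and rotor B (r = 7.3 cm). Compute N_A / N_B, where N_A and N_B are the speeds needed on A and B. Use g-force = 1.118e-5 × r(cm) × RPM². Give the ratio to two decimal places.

0.76

At fixed RCF, N ∝ 1/√r, so N_A/N_B = √(r_B/r_A) = √(7.3/12.5) = √0.584000 = 0.7642.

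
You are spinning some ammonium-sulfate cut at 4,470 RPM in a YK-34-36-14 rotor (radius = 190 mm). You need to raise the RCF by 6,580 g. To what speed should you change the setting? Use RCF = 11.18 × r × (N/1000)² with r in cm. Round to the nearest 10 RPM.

r = 190 mm = 19.0 cm
Current RCF = 11.18 × 19 × (4.47)² = 11.18 × 19 × 19.9809 ≈ 4,244.3 × g
Target RCF = 4,244.3 + 6,580 = 10,824.3 × g
(N/1000)² = 10,824.3 / 212.42 = 50.95707
N = 1000 × √50.95707 ≈ 7,138.4

7140 RPM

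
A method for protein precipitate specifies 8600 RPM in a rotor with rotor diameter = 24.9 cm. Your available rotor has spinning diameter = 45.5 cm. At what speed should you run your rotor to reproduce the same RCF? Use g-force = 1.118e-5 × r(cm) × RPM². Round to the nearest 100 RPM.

≈ 6400 RPM

Original rotor: r = 24.9 / 2 = 12.45 cm
RCF_original = 1.118 × 10⁻⁵ × 12.45 × (8600)² = 1.118 × 10⁻⁵ × 12.45 × 73,960,000 ≈ 10,294.6 × g
Your rotor: r = 45.5 / 2 = 22.75 cm
10,294.6 = 1.118 × 10⁻⁵ × 22.75 × N²
N² = 10,294.6 / (25.4345 × 10⁻⁵) = 40,474,945
N ≈ √40,474,945 ≈ 6,362.0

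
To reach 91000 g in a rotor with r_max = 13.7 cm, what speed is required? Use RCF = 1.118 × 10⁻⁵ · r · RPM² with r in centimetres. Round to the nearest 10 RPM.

≈ 24370 RPM

91,000 = 1.118 × 10⁻⁵ × 13.7 × N²
N² = 91,000 / (15.3166 × 10⁻⁵) = 594,126,634
N ≈ √594,126,634 ≈ 24,374.7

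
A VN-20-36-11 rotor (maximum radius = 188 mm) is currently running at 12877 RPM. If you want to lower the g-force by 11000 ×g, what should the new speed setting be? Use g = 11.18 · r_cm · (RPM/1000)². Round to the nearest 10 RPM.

N₂ ≈ 10650 RPM

r = 188 mm = 18.8 cm
Current RCF = 11.18 × 18.8 × (12.877)² = 11.18 × 18.8 × 165.817129 ≈ 34,852.1 × g
Target RCF = 34,852.1 − 11,000 = 23,852.1 × g
(N/1000)² = 23,852.1 / 210.184 = 113.482
N = 1000 × √113.482 ≈ 10,652.8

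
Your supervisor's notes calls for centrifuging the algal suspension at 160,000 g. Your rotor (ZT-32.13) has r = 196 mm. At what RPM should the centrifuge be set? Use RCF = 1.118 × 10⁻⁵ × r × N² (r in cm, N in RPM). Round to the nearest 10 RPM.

r = 196 mm = 19.6 cm
160,000 = 1.118 × 10⁻⁵ × 19.6 × N²
N² = 160,000 / (21.9128 × 10⁻⁵) = 730,166,843
N ≈ √730,166,843 ≈ 27,021.6

≈ 27020 RPM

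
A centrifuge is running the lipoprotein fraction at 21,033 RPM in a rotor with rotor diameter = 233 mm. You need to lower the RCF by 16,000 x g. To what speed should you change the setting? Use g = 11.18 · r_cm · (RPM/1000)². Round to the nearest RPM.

17876 RPM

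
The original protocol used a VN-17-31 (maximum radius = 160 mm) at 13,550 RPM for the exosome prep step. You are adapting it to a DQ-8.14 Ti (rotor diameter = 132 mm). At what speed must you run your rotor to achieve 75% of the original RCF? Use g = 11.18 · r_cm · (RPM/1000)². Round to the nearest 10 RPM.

Original rotor: r = 160 mm = 16.0 cm
RCF_original = 11.18 × 16 × (13.55)² = 11.18 × 16 × 183.6025 ≈ 32,842.8 × g
Target RCF = 0.75 × 32,842.8 ≈ 24,632.1 × g
Your rotor: r = 132 mm / 2 = 66 mm = 6.6 cm
24,632.1 = 11.18 × 6.6 × (N/1000)²
(N/1000)² = 24,632.1 / 73.788 = 333.8226
N = 1000 × √333.8226 ≈ 18,270.8

≈ 18270 RPM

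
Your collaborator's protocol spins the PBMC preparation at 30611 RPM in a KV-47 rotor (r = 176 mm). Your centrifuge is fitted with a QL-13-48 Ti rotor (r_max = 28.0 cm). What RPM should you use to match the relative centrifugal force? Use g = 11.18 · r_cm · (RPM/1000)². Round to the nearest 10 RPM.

≈ 24270 RPM

Original rotor: r = 176 mm = 17.6 cm
RCF_original = 11.18 × 17.6 × (30.611)² = 11.18 × 17.6 × 937.033321 ≈ 184,378.2 × g
184,378.2 = 11.18 × 28 × (N/1000)²
(N/1000)² = 184,378.2 / 313.04 = 588.9925
N = 1000 × √588.9925 ≈ 24,269.2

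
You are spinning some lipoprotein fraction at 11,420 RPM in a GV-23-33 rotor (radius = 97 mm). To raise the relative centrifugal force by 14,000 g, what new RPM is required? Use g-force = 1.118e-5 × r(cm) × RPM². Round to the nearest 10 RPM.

16110 RPM

r = 97 mm = 9.7 cm
Current RCF = 1.118 × 10⁻⁵ × 9.7 × (11420)² = 1.118 × 10⁻⁵ × 9.7 × 130,416,400 ≈ 14,143.1 × g
Target RCF = 14,143.1 + 14,000 = 28,143.1 × g
N² = 28,143.1 / (10.8446 × 10⁻⁵) = 259,512,568
N ≈ √259,512,568 ≈ 16,109.4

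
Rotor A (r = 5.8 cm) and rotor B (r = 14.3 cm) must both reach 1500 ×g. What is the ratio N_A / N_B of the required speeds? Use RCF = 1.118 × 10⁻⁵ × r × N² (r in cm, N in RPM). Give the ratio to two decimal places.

1.57

At fixed RCF, N ∝ 1/√r, so N_A/N_B = √(r_B/r_A) = √(14.3/5.8) = √2.465517 = 1.5702.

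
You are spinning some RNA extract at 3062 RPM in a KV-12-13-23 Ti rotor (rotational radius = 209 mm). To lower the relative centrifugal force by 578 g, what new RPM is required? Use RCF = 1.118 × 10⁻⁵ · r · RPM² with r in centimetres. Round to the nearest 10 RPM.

r = 209 mm = 20.9 cm
Current RCF = 1.118 × 10⁻⁵ × 20.9 × (3062)² = 1.118 × 10⁻⁵ × 20.9 × 9,375,844 ≈ 2,190.8 × g
Target RCF = 2,190.8 − 578 = 1,612.8 × g
N² = 1,612.8 / (23.3662 × 10⁻⁵) = 6,902,278
N ≈ √6,902,278 ≈ 2,627.2

2630 RPM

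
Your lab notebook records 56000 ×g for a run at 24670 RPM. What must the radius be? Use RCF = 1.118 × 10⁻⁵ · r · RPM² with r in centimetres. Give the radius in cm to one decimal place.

RCF = 1.118 × 10⁻⁵ × r × N²
56000 = 1.118 × 10⁻⁵ × r × (24670)²
r = 56000 / (1.118 × 10⁻⁵ × 608,608,900) = 56000 / 6804.248 ≈ 8.230 cm

≈ 8.2 cm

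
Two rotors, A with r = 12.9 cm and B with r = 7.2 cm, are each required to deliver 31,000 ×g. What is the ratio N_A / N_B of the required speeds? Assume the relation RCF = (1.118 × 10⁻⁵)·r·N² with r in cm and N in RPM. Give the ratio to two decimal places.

At fixed RCF, N ∝ 1/√r, so N_A/N_B = √(r_B/r_A) = √(7.2/12.9) = √0.558140 = 0.7471.

0.75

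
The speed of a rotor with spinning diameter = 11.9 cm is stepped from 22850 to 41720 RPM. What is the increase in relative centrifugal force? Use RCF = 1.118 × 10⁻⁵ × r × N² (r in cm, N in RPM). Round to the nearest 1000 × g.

≈ 81000 × g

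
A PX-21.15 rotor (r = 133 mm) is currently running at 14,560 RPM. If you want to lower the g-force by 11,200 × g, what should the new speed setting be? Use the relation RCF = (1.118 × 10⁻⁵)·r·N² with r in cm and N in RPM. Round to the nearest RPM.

11691 RPM

r = 133 mm = 13.3 cm
Current RCF = 1.118 × 10⁻⁵ × 13.3 × (14560)² = 1.118 × 10⁻⁵ × 13.3 × 211,993,600 ≈ 31,522.2 × g
Target RCF = 31,522.2 − 11,200 = 20,322.2 × g
N² = 20,322.2 / (14.8694 × 10⁻⁵) = 136,671,285
N ≈ √136,671,285 ≈ 11,690.6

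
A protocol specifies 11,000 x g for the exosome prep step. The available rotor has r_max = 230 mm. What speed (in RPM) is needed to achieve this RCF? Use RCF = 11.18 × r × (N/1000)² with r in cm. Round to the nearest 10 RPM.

6540 RPM

r = 230 mm = 23.0 cm
11,000 = 11.18 × 23 × (N/1000)²
(N/1000)² = 11,000 / 257.14 = 42.77825
N = 1000 × √42.77825 ≈ 6,540.5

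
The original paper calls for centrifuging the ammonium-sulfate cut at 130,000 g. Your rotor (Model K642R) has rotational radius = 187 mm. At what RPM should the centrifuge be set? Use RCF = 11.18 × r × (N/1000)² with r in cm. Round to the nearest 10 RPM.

r = 187 mm = 18.7 cm
130,000 = 11.18 × 18.7 × (N/1000)²
(N/1000)² = 130,000 / 209.066 = 621.8132
N = 1000 × √621.8132 ≈ 24,936.2

≈ 24940 RPM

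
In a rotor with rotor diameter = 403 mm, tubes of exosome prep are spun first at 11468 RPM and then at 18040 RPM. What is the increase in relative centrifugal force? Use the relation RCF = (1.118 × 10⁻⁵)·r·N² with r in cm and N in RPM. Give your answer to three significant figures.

≈ 43700 g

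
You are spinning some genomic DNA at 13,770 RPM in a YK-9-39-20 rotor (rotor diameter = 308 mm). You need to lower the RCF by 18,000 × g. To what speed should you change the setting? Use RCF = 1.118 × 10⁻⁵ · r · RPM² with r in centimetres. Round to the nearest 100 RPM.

N₂ ≈ 9200 RPM

r = 308 mm / 2 = 154 mm = 15.4 cm
Current RCF = 1.118 × 10⁻⁵ × 15.4 × (13770)² = 1.118 × 10⁻⁵ × 15.4 × 189,612,900 ≈ 32,646 × g
Target RCF = 32,646 − 18,000 = 14,646 × g
N² = 14,646 / (17.2172 × 10⁻⁵) = 85,066,097
N ≈ √85,066,097 ≈ 9,223.1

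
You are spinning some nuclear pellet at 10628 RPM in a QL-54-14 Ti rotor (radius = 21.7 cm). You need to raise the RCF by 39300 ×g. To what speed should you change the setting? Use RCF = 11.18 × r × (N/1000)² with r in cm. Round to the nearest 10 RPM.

≈ 16580 RPM

Current RCF = 11.18 × 21.7 × (10.628)² = 11.18 × 21.7 × 112.954384 ≈ 27,403.4 × g
Target RCF = 27,403.4 + 39,300 = 66,703.4 × g
(N/1000)² = 66,703.4 / 242.606 = 274.9454
N = 1000 × √274.9454 ≈ 16,581.5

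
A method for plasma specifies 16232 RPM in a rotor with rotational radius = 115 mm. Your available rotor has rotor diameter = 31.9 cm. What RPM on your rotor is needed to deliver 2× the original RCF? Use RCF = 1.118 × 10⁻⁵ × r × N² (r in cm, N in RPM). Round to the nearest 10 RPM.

Original rotor: r = 115 mm = 11.5 cm
RCF_original = 1.118 × 10⁻⁵ × 11.5 × (16232)² = 1.118 × 10⁻⁵ × 11.5 × 263,477,824 ≈ 33,875.3 × g
Target RCF = 2 × 33,875.3 ≈ 67,750.6 × g
Your rotor: r = 31.9 / 2 = 15.95 cm
67,750.6 = 1.118 × 10⁻⁵ × 15.95 × N²
N² = 67,750.6 / (17.8321 × 10⁻⁵) = 379,936,183
N ≈ √379,936,183 ≈ 19,492.0

19490 RPM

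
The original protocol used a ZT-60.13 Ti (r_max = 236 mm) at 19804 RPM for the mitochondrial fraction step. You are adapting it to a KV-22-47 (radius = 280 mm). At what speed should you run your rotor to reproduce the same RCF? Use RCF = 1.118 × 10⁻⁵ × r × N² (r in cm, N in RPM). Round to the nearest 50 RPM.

Original rotor: r = 236 mm = 23.6 cm
RCF_original = 1.118 × 10⁻⁵ × 23.6 × (19804)² = 1.118 × 10⁻⁵ × 23.6 × 392,198,416 ≈ 103,480.8 × g
Your rotor: r = 280 mm = 28.0 cm
103,480.8 = 1.118 × 10⁻⁵ × 28 × N²
N² = 103,480.8 / (31.304 × 10⁻⁵) = 330,567,340
N ≈ √330,567,340 ≈ 18,181.5

18200 RPM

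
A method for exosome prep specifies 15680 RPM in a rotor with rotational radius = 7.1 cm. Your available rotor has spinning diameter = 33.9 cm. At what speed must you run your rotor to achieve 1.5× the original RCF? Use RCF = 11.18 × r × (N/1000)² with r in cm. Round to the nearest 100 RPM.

RCF_original = 11.18 × 7.1 × (15.68)² = 11.18 × 7.1 × 245.8624 ≈ 19,516.1 × g
Target RCF = 1.5 × 19,516.1 ≈ 29,274.1 × g
Your rotor: r = 33.9 / 2 = 16.95 cm
29,274.1 = 11.18 × 16.95 × (N/1000)²
(N/1000)² = 29,274.1 / 189.501 = 154.4799
N = 1000 × √154.4799 ≈ 12,429.0

12400 RPM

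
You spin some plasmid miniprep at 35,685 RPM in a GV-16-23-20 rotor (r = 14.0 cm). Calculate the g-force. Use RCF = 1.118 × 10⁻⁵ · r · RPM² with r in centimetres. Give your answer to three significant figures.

≈ 199000 x g

RCF = 1.118 × 10⁻⁵ × r × N²
RCF = 1.118 × 10⁻⁵ × 14 × (35685)² = 1.118 × 10⁻⁵ × 14 × 1,273,419,225 ≈ 199,315.6 × g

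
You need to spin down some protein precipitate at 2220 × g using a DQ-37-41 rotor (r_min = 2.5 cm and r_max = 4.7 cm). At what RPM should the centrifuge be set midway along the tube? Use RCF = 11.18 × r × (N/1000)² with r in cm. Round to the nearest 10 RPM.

7430 RPM

r_avg = (2.5 + 4.7) / 2 = 3.6 cm
2,220 = 11.18 × 3.6 × (N/1000)²
(N/1000)² = 2,220 / 40.248 = 55.15802
N = 1000 × √55.15802 ≈ 7,426.8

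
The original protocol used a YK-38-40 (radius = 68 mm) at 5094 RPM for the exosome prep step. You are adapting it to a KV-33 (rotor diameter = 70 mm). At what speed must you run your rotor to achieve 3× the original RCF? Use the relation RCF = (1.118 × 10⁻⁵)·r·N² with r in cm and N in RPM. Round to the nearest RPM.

Original rotor: r = 68 mm = 6.8 cm
RCF_original = 1.118 × 10⁻⁵ × 6.8 × (5094)² = 1.118 × 10⁻⁵ × 6.8 × 25,948,836 ≈ 1,972.7 × g
Target RCF = 3 × 1,972.7 ≈ 5,918.1 × g
Your rotor: r = 70 mm / 2 = 35 mm = 3.5 cm
5,918.1 = 1.118 × 10⁻⁵ × 3.5 × N²
N² = 5,918.1 / (3.913 × 10⁻⁵) = 151,242,014
N ≈ √151,242,014 ≈ 12,298.0

≈ 12298 RPM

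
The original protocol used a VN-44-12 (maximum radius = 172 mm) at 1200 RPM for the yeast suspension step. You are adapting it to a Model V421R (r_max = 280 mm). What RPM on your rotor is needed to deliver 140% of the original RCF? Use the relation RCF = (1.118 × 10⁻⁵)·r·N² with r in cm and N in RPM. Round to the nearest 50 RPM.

1100 RPM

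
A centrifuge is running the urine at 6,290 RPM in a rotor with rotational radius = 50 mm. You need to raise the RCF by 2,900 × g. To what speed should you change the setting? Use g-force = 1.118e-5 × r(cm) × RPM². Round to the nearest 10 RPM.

N₂ ≈ 9560 RPM

r = 50 mm = 5.0 cm
Current RCF = 1.118 × 10⁻⁵ × 5 × (6290)² = 1.118 × 10⁻⁵ × 5 × 39,564,100 ≈ 2,211.6 × g
Target RCF = 2,211.6 + 2,900 = 5,111.6 × g
N² = 5,111.6 / (5.59 × 10⁻⁵) = 91,441,860
N ≈ √91,441,860 ≈ 9,562.5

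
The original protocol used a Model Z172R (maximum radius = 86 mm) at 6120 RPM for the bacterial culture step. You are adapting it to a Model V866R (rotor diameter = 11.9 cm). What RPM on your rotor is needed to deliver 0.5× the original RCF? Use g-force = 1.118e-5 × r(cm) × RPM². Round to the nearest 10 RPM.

5200 RPM

Original rotor: r = 86 mm = 8.6 cm
RCF_original = 1.118 × 10⁻⁵ × 8.6 × (6120)² = 1.118 × 10⁻⁵ × 8.6 × 37,454,400 ≈ 3,601.2 × g
Target RCF = 0.5 × 3,601.2 ≈ 1,800.6 × g
Your rotor: r = 11.9 / 2 = 5.95 cm
1,800.6 = 1.118 × 10⁻⁵ × 5.95 × N²
N² = 1,800.6 / (6.6521 × 10⁻⁵) = 27,068,144
N ≈ √27,068,144 ≈ 5,202.7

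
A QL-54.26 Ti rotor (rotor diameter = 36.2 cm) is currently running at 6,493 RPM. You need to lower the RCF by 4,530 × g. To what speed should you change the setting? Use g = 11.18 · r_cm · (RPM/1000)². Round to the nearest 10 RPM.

r = 36.2 / 2 = 18.1 cm
Current RCF = 11.18 × 18.1 × (6.493)² = 11.18 × 18.1 × 42.159049 ≈ 8,531.2 × g
Target RCF = 8,531.2 − 4,530 = 4,001.2 × g
(N/1000)² = 4,001.2 / 202.358 = 19.77288
N = 1000 × √19.77288 ≈ 4,446.7

≈ 4450 RPM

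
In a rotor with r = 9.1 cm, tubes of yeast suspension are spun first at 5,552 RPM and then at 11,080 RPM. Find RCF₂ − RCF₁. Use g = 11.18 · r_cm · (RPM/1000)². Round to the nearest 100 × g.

≈ 9400 ×g

RCF₁ = 11.18 × 9.1 × (5.552)² = 11.18 × 9.1 × 30.824704 ≈ 3,136 × g
RCF₂ = 11.18 × 9.1 × (11.08)² = 11.18 × 9.1 × 122.7664 ≈ 12,490 × g
Increase = 12,490 − 3,136 = 9,354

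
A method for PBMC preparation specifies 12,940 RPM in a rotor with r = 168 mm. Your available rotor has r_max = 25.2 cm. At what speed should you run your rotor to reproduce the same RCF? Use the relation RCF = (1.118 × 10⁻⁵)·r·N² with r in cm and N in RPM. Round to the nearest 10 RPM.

≈ 10570 RPM

Original rotor: r = 168 mm = 16.8 cm
RCF = 1.118 × 10⁻⁵ × r × N²
RCF_original = 1.118 × 10⁻⁵ × 16.8 × (12940)² = 1.118 × 10⁻⁵ × 16.8 × 167,443,600 ≈ 31,449.9 × g
31,449.9 = 1.118 × 10⁻⁵ × 25.2 × N²
N² = 31,449.9 / (28.1736 × 10⁻⁵) = 111,628,972
N ≈ √111,628,972 ≈ 10,565.5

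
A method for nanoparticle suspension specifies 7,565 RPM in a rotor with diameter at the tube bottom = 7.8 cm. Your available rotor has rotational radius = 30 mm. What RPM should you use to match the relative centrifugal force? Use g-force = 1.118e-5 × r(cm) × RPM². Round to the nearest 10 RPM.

8630 RPM

Original rotor: r = 7.8 / 2 = 3.9 cm
RCF_original = 1.118 × 10⁻⁵ × 3.9 × (7565)² = 1.118 × 10⁻⁵ × 3.9 × 57,229,225 ≈ 2,495.3 × g
Your rotor: r = 30 mm = 3.0 cm
2,495.3 = 1.118 × 10⁻⁵ × 3 × N²
N² = 2,495.3 / (3.354 × 10⁻⁵) = 74,397,734
N ≈ √74,397,734 ≈ 8,625.4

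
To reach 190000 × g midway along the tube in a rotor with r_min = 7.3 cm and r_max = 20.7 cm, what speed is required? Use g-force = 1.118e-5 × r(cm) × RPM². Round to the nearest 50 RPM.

r_avg = (7.3 + 20.7) / 2 = 14 cm
190,000 = 1.118 × 10⁻⁵ × 14 × N²
N² = 190,000 / (15.652 × 10⁻⁵) = 1,213,902,377
N ≈ √1,213,902,377 ≈ 34,841.1

N ≈ 34850 RPM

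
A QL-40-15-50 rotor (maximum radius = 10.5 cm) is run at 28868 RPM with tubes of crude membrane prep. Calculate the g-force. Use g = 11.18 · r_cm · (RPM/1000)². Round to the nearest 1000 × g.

98000 x g

RCF = 11.18 × 10.5 × (28.868)² = 11.18 × 10.5 × 833.361424 ≈ 97,828.3 × g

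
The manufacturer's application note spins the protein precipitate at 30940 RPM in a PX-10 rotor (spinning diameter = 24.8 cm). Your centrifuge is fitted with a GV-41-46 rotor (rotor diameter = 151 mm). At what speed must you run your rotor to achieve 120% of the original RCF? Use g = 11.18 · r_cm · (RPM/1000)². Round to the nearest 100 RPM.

43400 RPM

Original rotor: r = 24.8 / 2 = 12.4 cm
RCF_original = 11.18 × 12.4 × (30.94)² = 11.18 × 12.4 × 957.2836 ≈ 132,710.1 × g
Target RCF = 1.2 × 132,710.1 ≈ 159,252.1 × g
Your rotor: r = 151 mm / 2 = 75.5 mm = 7.55 cm
159,252.1 = 11.18 × 7.55 × (N/1000)²
(N/1000)² = 159,252.1 / 84.409 = 1886.672
N = 1000 × √1886.672 ≈ 43,435.8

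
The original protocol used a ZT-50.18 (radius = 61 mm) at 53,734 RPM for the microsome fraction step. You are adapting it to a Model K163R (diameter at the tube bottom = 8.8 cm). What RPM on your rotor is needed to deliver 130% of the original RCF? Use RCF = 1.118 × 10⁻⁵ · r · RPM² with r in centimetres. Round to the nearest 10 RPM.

Original rotor: r = 61 mm = 6.1 cm
RCF = 1.118 × 10⁻⁵ × r × N²
RCF_original = 1.118 × 10⁻⁵ × 6.1 × (53734)² = 1.118 × 10⁻⁵ × 6.1 × 2,887,342,756 ≈ 196,911 × g
Target RCF = 1.3 × 196,911 ≈ 255,984.3 × g
Your rotor: r = 8.8 / 2 = 4.4 cm
255,984.3 = 1.118 × 10⁻⁵ × 4.4 × N²
N² = 255,984.3 / (4.9192 × 10⁻⁵) = 5,203,779,070
N ≈ √5,203,779,070 ≈ 72,137.2

72140 RPM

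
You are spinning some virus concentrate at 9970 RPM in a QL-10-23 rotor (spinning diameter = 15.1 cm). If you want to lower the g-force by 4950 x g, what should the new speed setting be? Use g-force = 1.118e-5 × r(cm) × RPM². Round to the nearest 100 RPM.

N₂ ≈ 6400 RPM

r = 15.1 / 2 = 7.55 cm
Current RCF = 1.118 × 10⁻⁵ × 7.55 × (9970)² = 1.118 × 10⁻⁵ × 7.55 × 99,400,900 ≈ 8,390.3 × g
Target RCF = 8,390.3 − 4,950 = 3,440.3 × g
N² = 3,440.3 / (8.4409 × 10⁻⁵) = 40,757,502
N ≈ √40,757,502 ≈ 6,384.2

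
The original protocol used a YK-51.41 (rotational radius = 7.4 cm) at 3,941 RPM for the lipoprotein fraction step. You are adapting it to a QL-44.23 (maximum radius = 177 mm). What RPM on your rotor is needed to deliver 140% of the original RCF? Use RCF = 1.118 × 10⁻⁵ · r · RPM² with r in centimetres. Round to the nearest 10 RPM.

RCF_original = 1.118 × 10⁻⁵ × 7.4 × (3941)² = 1.118 × 10⁻⁵ × 7.4 × 15,531,481 ≈ 1,285 × g
Target RCF = 1.4 × 1,285 ≈ 1,799 × g
Your rotor: r = 177 mm = 17.7 cm
1,799 = 1.118 × 10⁻⁵ × 17.7 × N²
N² = 1,799 / (19.7886 × 10⁻⁵) = 9,091,093
N ≈ √9,091,093 ≈ 3,015.1

3020 RPM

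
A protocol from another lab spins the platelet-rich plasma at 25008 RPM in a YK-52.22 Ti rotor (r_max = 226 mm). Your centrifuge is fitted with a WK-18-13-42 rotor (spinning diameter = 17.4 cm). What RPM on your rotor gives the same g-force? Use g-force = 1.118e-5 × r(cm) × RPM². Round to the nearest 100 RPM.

Original rotor: r = 226 mm = 22.6 cm
RCF = 1.118 × 10⁻⁵ × r × N²
RCF_original = 1.118 × 10⁻⁵ × 22.6 × (25008)² = 1.118 × 10⁻⁵ × 22.6 × 625,400,064 ≈ 158,018.6 × g
Your rotor: r = 17.4 / 2 = 8.7 cm
158,018.6 = 1.118 × 10⁻⁵ × 8.7 × N²
N² = 158,018.6 / (9.7266 × 10⁻⁵) = 1,624,602,636
N ≈ √1,624,602,636 ≈ 40,306.4

≈ 40300 RPM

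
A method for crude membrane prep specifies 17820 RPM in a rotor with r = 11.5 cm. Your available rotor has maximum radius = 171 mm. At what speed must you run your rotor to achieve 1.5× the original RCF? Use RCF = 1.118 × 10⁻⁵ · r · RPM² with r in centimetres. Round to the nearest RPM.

RCF_original = 1.118 × 10⁻⁵ × 11.5 × (17820)² = 1.118 × 10⁻⁵ × 11.5 × 317,552,400 ≈ 40,827.7 × g
Target RCF = 1.5 × 40,827.7 ≈ 61,241.5 × g
Your rotor: r = 171 mm = 17.1 cm
61,241.5 = 1.118 × 10⁻⁵ × 17.1 × N²
N² = 61,241.5 / (19.1178 × 10⁻⁵) = 320,337,591
N ≈ √320,337,591 ≈ 17,898.0

17898 RPM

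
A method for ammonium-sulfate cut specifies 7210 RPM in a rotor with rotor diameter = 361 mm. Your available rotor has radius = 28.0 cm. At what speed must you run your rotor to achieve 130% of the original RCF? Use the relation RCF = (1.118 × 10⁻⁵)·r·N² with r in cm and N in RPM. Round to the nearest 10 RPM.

≈ 6600 RPM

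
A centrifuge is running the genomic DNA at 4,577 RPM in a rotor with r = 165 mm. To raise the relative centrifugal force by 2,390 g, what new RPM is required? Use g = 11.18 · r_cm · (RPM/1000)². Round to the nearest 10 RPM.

≈ 5820 RPM

r = 165 mm = 16.5 cm
Current RCF = 11.18 × 16.5 × (4.577)² = 11.18 × 16.5 × 20.948929 ≈ 3,864.4 × g
Target RCF = 3,864.4 + 2,390 = 6,254.4 × g
(N/1000)² = 6,254.4 / 184.47 = 33.9047
N = 1000 × √33.9047 ≈ 5,822.8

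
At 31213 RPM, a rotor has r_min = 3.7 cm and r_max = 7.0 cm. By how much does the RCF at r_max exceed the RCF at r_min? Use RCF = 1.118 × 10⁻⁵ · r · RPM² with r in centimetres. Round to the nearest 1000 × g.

ΔRCF = 1.118 × 10⁻⁵ × (r_max − r_min) × N² = 1.118 × 10⁻⁵ × 3.3 × 974,251,369 ≈ 35,944

ΔRCF ≈ 36000 g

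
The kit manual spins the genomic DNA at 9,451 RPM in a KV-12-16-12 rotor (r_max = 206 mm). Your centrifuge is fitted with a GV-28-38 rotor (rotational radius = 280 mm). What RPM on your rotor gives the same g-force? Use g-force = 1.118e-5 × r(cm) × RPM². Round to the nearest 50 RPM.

Original rotor: r = 206 mm = 20.6 cm
RCF_original = 1.118 × 10⁻⁵ × 20.6 × (9451)² = 1.118 × 10⁻⁵ × 20.6 × 89,321,401 ≈ 20,571.4 × g
Your rotor: r = 280 mm = 28.0 cm
20,571.4 = 1.118 × 10⁻⁵ × 28 × N²
N² = 20,571.4 / (31.304 × 10⁻⁵) = 65,714,925
N ≈ √65,714,925 ≈ 8,106.5

8100 RPM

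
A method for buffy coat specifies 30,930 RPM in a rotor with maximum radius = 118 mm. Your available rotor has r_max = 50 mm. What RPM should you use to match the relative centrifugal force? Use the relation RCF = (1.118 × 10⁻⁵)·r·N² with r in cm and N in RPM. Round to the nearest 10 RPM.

Original rotor: r = 118 mm = 11.8 cm
RCF_original = 1.118 × 10⁻⁵ × 11.8 × (30930)² = 1.118 × 10⁻⁵ × 11.8 × 956,664,900 ≈ 126,207.1 × g
Your rotor: r = 50 mm = 5.0 cm
126,207.1 = 1.118 × 10⁻⁵ × 5 × N²
N² = 126,207.1 / (5.59 × 10⁻⁵) = 2,257,729,875
N ≈ √2,257,729,875 ≈ 47,515.6

≈ 47520 RPM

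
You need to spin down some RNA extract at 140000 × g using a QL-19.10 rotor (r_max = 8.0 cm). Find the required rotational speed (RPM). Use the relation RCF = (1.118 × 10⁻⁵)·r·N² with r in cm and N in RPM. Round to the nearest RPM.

≈ 39564 RPM

RCF = 1.118 × 10⁻⁵ × r × N²
140,000 = 1.118 × 10⁻⁵ × 8 × N²
N² = 140,000 / (8.944 × 10⁻⁵) = 1,565,295,170
N ≈ √1,565,295,170 ≈ 39,563.8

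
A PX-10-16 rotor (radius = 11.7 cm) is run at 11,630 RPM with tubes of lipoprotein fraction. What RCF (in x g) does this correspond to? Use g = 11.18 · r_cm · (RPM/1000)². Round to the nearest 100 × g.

≈ 17700 x g

RCF = 11.18 × 11.7 × (11.63)² = 11.18 × 11.7 × 135.2569 ≈ 17,692.4 × g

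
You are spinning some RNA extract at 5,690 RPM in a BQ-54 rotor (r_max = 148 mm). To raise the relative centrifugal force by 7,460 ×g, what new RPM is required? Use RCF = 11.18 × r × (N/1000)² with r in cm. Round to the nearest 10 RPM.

r = 148 mm = 14.8 cm
Current RCF = 11.18 × 14.8 × (5.69)² = 11.18 × 14.8 × 32.3761 ≈ 5,357.1 × g
Target RCF = 5,357.1 + 7,460 = 12,817.1 × g
(N/1000)² = 12,817.1 / 165.464 = 77.46156
N = 1000 × √77.46156 ≈ 8,801.2

N₂ ≈ 8800 RPM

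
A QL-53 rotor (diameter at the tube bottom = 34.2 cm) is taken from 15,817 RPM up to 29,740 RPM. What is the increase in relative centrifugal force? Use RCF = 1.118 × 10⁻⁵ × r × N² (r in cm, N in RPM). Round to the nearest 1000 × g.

r = 34.2 / 2 = 17.1 cm
RCF₁ = 1.118 × 10⁻⁵ × 17.1 × (15817)² = 1.118 × 10⁻⁵ × 17.1 × 250,177,489 ≈ 47,828.4 × g
RCF₂ = 1.118 × 10⁻⁵ × 17.1 × (29740)² = 1.118 × 10⁻⁵ × 17.1 × 884,467,600 ≈ 169,090.7 × g
Increase = 169,090.7 − 47,828.4 = 121,262.3

121000 g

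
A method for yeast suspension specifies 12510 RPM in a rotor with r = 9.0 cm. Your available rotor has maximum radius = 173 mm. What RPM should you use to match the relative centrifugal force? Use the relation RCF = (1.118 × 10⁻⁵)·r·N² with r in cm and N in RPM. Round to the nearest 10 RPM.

9020 RPM

RCF_original = 1.118 × 10⁻⁵ × 9 × (12510)² = 1.118 × 10⁻⁵ × 9 × 156,500,100 ≈ 15,747 × g
Your rotor: r = 173 mm = 17.3 cm
15,747 = 1.118 × 10⁻⁵ × 17.3 × N²
N² = 15,747 / (19.3414 × 10⁻⁵) = 81,416,030
N ≈ √81,416,030 ≈ 9,023.1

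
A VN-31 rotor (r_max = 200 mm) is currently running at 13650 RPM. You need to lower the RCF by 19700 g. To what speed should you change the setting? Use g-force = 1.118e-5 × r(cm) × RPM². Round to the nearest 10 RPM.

r = 200 mm = 20.0 cm
Current RCF = 1.118 × 10⁻⁵ × 20 × (13650)² = 1.118 × 10⁻⁵ × 20 × 186,322,500 ≈ 41,661.7 × g
Target RCF = 41,661.7 − 19,700 = 21,961.7 × g
N² = 21,961.7 / (22.36 × 10⁻⁵) = 98,218,694
N ≈ √98,218,694 ≈ 9,910.5

9910 RPM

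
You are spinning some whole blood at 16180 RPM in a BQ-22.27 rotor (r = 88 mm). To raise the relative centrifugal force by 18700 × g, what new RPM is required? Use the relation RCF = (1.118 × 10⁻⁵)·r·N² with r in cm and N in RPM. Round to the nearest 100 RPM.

r = 88 mm = 8.8 cm
Current RCF = 1.118 × 10⁻⁵ × 8.8 × (16180)² = 1.118 × 10⁻⁵ × 8.8 × 261,792,400 ≈ 25,756.2 × g
Target RCF = 25,756.2 + 18,700 = 44,456.2 × g
N² = 44,456.2 / (9.8384 × 10⁻⁵) = 451,864,124
N ≈ √451,864,124 ≈ 21,257.1

≈ 21300 RPM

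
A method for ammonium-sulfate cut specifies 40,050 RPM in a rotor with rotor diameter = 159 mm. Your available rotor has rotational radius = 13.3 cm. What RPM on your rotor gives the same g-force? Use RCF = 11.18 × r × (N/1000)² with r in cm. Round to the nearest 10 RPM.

≈ 30960 RPM

Original rotor: r = 159 mm / 2 = 79.5 mm = 7.95 cm
RCF = 11.18 × r × (N/1000)²
RCF_original = 11.18 × 7.95 × (40.05)² = 11.18 × 7.95 × 1,604.0025 ≈ 142,565.3 × g
142,565.3 = 11.18 × 13.3 × (N/1000)²
(N/1000)² = 142,565.3 / 148.694 = 958.7831
N = 1000 × √958.7831 ≈ 30,964.2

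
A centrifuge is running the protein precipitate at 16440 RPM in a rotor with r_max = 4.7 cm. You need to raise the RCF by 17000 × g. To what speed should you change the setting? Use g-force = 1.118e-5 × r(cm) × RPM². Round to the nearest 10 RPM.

Current RCF = 1.118 × 10⁻⁵ × 4.7 × (16440)² = 1.118 × 10⁻⁵ × 4.7 × 270,273,600 ≈ 14,201.8 × g
Target RCF = 14,201.8 + 17,000 = 31,201.8 × g
N² = 31,201.8 / (5.2546 × 10⁻⁵) = 593,799,718
N ≈ √593,799,718 ≈ 24,368.0

24370 RPM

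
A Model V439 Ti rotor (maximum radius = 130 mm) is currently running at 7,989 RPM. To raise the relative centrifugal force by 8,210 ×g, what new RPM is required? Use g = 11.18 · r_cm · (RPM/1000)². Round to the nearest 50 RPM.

N₂ ≈ 10950 RPM

r = 130 mm = 13.0 cm
Current RCF = 11.18 × 13 × (7.989)² = 11.18 × 13 × 63.824121 ≈ 9,276.2 × g
Target RCF = 9,276.2 + 8,210 = 17,486.2 × g
(N/1000)² = 17,486.2 / 145.34 = 120.3124
N = 1000 × √120.3124 ≈ 10,968.7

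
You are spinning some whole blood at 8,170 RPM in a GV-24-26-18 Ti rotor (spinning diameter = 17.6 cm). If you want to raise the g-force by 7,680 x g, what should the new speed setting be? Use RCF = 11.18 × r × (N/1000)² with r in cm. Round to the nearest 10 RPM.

r = 17.6 / 2 = 8.8 cm
Current RCF = 11.18 × 8.8 × (8.17)² = 11.18 × 8.8 × 66.7489 ≈ 6,567 × g
Target RCF = 6,567 + 7,680 = 14,247 × g
(N/1000)² = 14,247 / 98.384 = 144.8101
N = 1000 × √144.8101 ≈ 12,033.7

≈ 12030 RPM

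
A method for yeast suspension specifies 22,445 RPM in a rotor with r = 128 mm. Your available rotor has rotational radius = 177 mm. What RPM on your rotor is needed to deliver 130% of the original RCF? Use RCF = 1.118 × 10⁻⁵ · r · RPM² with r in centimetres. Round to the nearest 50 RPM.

Original rotor: r = 128 mm = 12.8 cm
RCF = 1.118 × 10⁻⁵ × r × N²
RCF_original = 1.118 × 10⁻⁵ × 12.8 × (22445)² = 1.118 × 10⁻⁵ × 12.8 × 503,778,025 ≈ 72,092.7 × g
Target RCF = 1.3 × 72,092.7 ≈ 93,720.5 × g
Your rotor: r = 177 mm = 17.7 cm
93,720.5 = 1.118 × 10⁻⁵ × 17.7 × N²
N² = 93,720.5 / (19.7886 × 10⁻⁵) = 473,608,542
N ≈ √473,608,542 ≈ 21,762.5

≈ 21750 RPM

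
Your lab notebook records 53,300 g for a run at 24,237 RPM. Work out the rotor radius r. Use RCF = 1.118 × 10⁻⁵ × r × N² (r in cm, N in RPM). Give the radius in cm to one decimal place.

≈ 8.1 cm

53300 = 1.118 × 10⁻⁵ × r × (24237)²
r = 53300 / (1.118 × 10⁻⁵ × 587,432,169) = 53300 / 6567.492 ≈ 8.116 cm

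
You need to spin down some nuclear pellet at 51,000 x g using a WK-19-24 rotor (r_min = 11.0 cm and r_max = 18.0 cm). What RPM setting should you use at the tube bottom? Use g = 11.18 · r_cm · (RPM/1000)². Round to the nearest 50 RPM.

N ≈ 15900 RPM

Use r_max = 18.0 cm.
RCF = 11.18 × r × (N/1000)²
51,000 = 11.18 × 18 × (N/1000)²
(N/1000)² = 51,000 / 201.24 = 253.4287
N = 1000 × √253.4287 ≈ 15,919.4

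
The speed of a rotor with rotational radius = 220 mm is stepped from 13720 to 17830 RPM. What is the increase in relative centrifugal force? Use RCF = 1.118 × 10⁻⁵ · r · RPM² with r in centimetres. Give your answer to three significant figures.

31900 × g

r = 220 mm = 22.0 cm
RCF₁ = 1.118 × 10⁻⁵ × 22 × (13720)² = 1.118 × 10⁻⁵ × 22 × 188,238,400 ≈ 46,299.1 × g
RCF₂ = 1.118 × 10⁻⁵ × 22 × (17830)² = 1.118 × 10⁻⁵ × 22 × 317,908,900 ≈ 78,192.9 × g
Increase = 78,192.9 − 46,299.1 = 31,893.8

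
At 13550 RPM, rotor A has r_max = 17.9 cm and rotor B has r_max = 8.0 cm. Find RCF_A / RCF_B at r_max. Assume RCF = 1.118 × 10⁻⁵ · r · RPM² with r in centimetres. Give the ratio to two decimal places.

2.24

At fixed N, RCF ∝ r, so RCF_A/RCF_B = r_A/r_B = 17.9 / 8.0 = 2.2375.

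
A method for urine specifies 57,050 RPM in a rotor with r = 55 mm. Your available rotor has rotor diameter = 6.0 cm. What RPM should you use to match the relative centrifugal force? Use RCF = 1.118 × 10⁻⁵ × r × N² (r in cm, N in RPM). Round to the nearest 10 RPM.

77250 RPM

Original rotor: r = 55 mm = 5.5 cm
RCF = 1.118 × 10⁻⁵ × r × N²
RCF_original = 1.118 × 10⁻⁵ × 5.5 × (57050)² = 1.118 × 10⁻⁵ × 5.5 × 3,254,702,500 ≈ 200,131.7 × g
Your rotor: r = 6.0 / 2 = 3 cm
200,131.7 = 1.118 × 10⁻⁵ × 3 × N²
N² = 200,131.7 / (3.354 × 10⁻⁵) = 5,966,955,874
N ≈ √5,966,955,874 ≈ 77,246.1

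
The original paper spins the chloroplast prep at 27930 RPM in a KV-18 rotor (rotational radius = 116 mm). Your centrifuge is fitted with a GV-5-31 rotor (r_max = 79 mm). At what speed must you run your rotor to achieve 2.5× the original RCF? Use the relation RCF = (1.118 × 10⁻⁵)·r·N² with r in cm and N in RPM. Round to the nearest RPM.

53513 RPM

Original rotor: r = 116 mm = 11.6 cm
RCF_original = 1.118 × 10⁻⁵ × 11.6 × (27930)² = 1.118 × 10⁻⁵ × 11.6 × 780,084,900 ≈ 101,167.7 × g
Target RCF = 2.5 × 101,167.7 ≈ 252,919.2 × g
Your rotor: r = 79 mm = 7.9 cm
252,919.2 = 1.118 × 10⁻⁵ × 7.9 × N²
N² = 252,919.2 / (8.8322 × 10⁻⁵) = 2,863,603,632
N ≈ √2,863,603,632 ≈ 53,512.6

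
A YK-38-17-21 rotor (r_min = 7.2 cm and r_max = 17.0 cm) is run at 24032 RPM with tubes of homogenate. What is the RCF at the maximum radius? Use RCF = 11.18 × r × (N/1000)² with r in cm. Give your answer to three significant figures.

RCF ≈ 110000 g

Use r_max = 17.0 cm.
RCF = 11.18 × r × (N/1000)²
RCF = 11.18 × 17 × (24.032)² = 11.18 × 17 × 577.537024 ≈ 109,766.7 × g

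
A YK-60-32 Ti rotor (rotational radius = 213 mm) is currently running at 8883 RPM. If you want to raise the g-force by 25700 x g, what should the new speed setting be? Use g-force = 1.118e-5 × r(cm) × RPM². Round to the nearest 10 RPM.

r = 213 mm = 21.3 cm
Current RCF = 1.118 × 10⁻⁵ × 21.3 × (8883)² = 1.118 × 10⁻⁵ × 21.3 × 78,907,689 ≈ 18,790.6 × g
Target RCF = 18,790.6 + 25,700 = 44,490.6 × g
N² = 44,490.6 / (23.8134 × 10⁻⁵) = 186,830,104
N ≈ √186,830,104 ≈ 13,668.6

N₂ ≈ 13670 RPM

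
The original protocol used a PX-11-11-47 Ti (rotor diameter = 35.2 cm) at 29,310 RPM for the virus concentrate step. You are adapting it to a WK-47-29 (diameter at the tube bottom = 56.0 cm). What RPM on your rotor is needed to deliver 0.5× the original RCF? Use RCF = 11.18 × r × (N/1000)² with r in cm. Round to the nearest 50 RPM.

≈ 16450 RPM

Original rotor: r = 35.2 / 2 = 17.6 cm
RCF_original = 11.18 × 17.6 × (29.31)² = 11.18 × 17.6 × 859.0761 ≈ 169,038.7 × g
Target RCF = 0.5 × 169,038.7 ≈ 84,519.4 × g
Your rotor: r = 56.0 / 2 = 28 cm
84,519.4 = 11.18 × 28 × (N/1000)²
(N/1000)² = 84,519.4 / 313.04 = 269.9955
N = 1000 × √269.9955 ≈ 16,431.5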